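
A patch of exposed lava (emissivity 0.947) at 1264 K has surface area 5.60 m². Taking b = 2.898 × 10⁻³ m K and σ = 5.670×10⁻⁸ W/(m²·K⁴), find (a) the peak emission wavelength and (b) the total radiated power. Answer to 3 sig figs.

λ_max ≈ 2.29 μm; P ≈ 7.68×10⁵ W

(a) λ_max = b/T = 2.898×10⁻³/1264 = 2.293×10⁻⁶ m = 2.29 μm.
Area A = 5.60 m².
(b) P = εσAT⁴ = 0.947×5.670×10⁻⁸×5.60×(1264)⁴ = 7.68×10⁵ W.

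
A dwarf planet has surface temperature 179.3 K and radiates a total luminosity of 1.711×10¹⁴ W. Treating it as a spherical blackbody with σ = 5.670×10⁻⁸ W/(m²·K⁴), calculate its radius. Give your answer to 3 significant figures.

L = 4πR²σT⁴ ⇒ R = √(L/(4πσT⁴)).
σT⁴ = 58.6009 W/m², so R = √(1.711×10¹⁴/(4π×58.6009)) = 4.82×10⁵ m.

R ≈ 4.82×10⁵ m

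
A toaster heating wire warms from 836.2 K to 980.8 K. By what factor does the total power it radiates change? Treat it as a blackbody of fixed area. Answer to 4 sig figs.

P ∝ T⁴, so P₂/P₁ = (T₂/T₁)⁴ = (980.8/836.2)⁴ = (1.17293)⁴ = 1.893.

P₂/P₁ ≈ 1.893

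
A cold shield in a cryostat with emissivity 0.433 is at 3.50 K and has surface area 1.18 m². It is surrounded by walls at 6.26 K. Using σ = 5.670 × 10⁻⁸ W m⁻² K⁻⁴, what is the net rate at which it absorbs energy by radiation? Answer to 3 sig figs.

Net gain ≈ 4.01×10⁻⁵ W

Area A = 1.18 m².
Net radiated power P_net = εσA(T⁴ − T₀⁴) = 0.433×5.670×10⁻⁸×1.18×(3.50⁴ − 6.26⁴).
T⁴ − T₀⁴ = 150.062 − 1535.67 = -1385.61 K⁴, so P_net = -4.01×10⁻⁵ W — negative, meaning a net gain of 4.01×10⁻⁵ W.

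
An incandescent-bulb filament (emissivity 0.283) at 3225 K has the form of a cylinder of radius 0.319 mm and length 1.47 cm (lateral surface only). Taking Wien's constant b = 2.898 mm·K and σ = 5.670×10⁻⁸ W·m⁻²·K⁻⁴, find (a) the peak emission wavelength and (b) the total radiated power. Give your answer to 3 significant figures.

(a) λ_max = b/T = 2.898×10⁻³/3225 = 8.986×10⁻⁷ m = 899 nm.
Lateral area A = 2πrL = 2π×3.19×10⁻⁴×0.0147 = 2.94637×10⁻⁵ m².
(b) P = εσAT⁴ = 0.283×5.670×10⁻⁸×2.94637×10⁻⁵×(3225)⁴ = 51.1 W.

λ_max ≈ 899 nm; P ≈ 51.1 W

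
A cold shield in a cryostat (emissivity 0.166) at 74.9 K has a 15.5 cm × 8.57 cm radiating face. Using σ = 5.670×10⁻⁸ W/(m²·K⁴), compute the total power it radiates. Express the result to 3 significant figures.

P ≈ 3.93×10⁻³ W

Area A = 0.155 × 0.0857 = 0.0132835 m².
P = εσAT⁴ = 0.166 × 5.670×10⁻⁸ × 0.0132835 × (74.9)⁴ = 3.93×10⁻³ W.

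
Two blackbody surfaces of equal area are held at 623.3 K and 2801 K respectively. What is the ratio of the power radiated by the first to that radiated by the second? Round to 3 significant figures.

With equal areas, P₁/P₂ = (T₁/T₂)⁴ = (623.3/2801)⁴ = 2.45×10⁻³.

P₁/P₂ ≈ 2.45×10⁻³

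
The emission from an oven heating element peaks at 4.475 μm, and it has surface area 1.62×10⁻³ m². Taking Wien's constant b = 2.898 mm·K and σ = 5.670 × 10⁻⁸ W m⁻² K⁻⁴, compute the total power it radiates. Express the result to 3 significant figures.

Wien's law: T = b/λ_max = 2.898×10⁻³/4.475×10⁻⁶ = 647.598 K.
Area A = 1.62×10⁻³ m².
Then P = σAT⁴ = 5.670×10⁻⁸×1.62×10⁻³×(647.598)⁴ = 16.2 W.

P ≈ 16.2 W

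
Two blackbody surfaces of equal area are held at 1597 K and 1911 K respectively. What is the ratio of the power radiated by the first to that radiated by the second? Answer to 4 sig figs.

P₁/P₂ ≈ 0.4877

With equal areas, P₁/P₂ = (T₁/T₂)⁴ = (1597/1911)⁴ = 0.4877.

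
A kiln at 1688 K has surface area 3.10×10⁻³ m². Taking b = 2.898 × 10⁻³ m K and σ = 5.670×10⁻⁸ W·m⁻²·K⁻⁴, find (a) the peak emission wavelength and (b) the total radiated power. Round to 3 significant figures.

(a) λ_max = b/T = 2.898×10⁻³/1688 = 1.717×10⁻⁶ m = 1.72×10³ nm.
Area A = 3.10×10⁻³ m².
(b) P = σAT⁴ = 5.670×10⁻⁸×3.10×10⁻³×(1688)⁴ = 1.43×10³ W.

λ_max ≈ 1.72×10³ nm; P ≈ 1.43×10³ W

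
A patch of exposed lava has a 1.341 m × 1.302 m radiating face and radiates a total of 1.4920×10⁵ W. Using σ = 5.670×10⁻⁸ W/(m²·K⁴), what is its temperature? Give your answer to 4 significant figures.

T ≈ 1108 K

Area A = 1.341 × 1.302 = 1.74598 m².
P = σAT⁴ ⇒ T = (P/(σA))^(1/4) = (1.4920×10⁵/(5.670×10⁻⁸×1.74598))^(1/4) = 1108 K.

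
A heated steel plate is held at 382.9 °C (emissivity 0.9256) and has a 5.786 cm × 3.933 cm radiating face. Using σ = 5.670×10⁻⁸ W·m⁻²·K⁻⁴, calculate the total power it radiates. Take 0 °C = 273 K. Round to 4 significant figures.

T = 382.9 °C + 273 = 655.9 K.
Area A = 0.05786 × 0.03933 = 2.27563×10⁻³ m².
P = εσAT⁴ = 0.9256 × 5.670×10⁻⁸ × 2.27563×10⁻³ × (655.9)⁴ = 22.10 W.

P ≈ 22.10 W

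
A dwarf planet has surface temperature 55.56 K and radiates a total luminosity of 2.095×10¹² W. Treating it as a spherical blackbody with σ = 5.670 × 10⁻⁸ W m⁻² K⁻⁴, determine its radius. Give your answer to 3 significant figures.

L = 4πR²σT⁴ ⇒ R = √(L/(4πσT⁴)).
σT⁴ = 0.540296 W/m², so R = √(2.095×10¹²/(4π×0.540296)) = 5.55×10⁵ m.

R ≈ 5.55×10⁵ m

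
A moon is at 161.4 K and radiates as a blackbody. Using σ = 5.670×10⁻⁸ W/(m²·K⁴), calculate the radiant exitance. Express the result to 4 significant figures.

Stefan–Boltzmann: I = σT⁴ = 5.670×10⁻⁸ × (161.4)⁴ = 38.48 W/m².

I ≈ 38.48 W/m²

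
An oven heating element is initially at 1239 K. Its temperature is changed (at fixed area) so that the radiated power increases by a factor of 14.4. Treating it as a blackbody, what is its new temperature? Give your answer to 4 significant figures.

T₂ ≈ 2414 K

P ∝ T⁴, so T₂/T₁ = (P₂/P₁)^(1/4) = (14.4)^(1/4) = 1.94801.
T₂ = 1239 × 1.94801 = 2414 K.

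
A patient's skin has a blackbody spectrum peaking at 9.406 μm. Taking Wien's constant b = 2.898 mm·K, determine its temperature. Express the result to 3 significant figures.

T ≈ 308 K

Wien's law gives T = b/λ_max = (2.898×10⁻³ m·K)/(9.406×10⁻⁶ m) = 308 K.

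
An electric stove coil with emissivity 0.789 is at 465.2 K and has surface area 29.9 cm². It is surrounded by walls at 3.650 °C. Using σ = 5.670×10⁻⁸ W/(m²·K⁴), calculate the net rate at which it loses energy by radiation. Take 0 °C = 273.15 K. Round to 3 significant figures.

Net loss ≈ 5.48 W

Surroundings: T = 3.650 °C + 273.15 = 276.800 K.
Area A = 29.9 cm² = 2.99×10⁻³ m².
Net radiated power P_net = εσA(T⁴ − T₀⁴) = 0.789×5.670×10⁻⁸×2.99×10⁻³×(465.2⁴ − 276.800⁴).
T⁴ − T₀⁴ = 4.68337×10¹⁰ − 5.87035×10⁹ = 4.09634×10¹⁰ K⁴, so P_net = 5.48 W.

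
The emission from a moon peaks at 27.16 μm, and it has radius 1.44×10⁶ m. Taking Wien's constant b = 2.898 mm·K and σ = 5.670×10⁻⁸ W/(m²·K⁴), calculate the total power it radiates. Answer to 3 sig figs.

Wien's law: T = b/λ_max = 2.898×10⁻³/2.716×10⁻⁵ = 106.701 K.
Surface area A = 4πR² = 4π(1.44×10⁶ m)² = 2.60576×10¹³ m².
Then P = σAT⁴ = 5.670×10⁻⁸×2.60576×10¹³×(106.701)⁴ = 1.92×10¹⁴ W.

P ≈ 1.92×10¹⁴ W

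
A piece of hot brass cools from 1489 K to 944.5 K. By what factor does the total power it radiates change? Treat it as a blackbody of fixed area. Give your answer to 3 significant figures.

P ∝ T⁴, so P₂/P₁ = (T₂/T₁)⁴ = (944.5/1489)⁴ = (0.634318)⁴ = 0.162.

P₂/P₁ ≈ 0.162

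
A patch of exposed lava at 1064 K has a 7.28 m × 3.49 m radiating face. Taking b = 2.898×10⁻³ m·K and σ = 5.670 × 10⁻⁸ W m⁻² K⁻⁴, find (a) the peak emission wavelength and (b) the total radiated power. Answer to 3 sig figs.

λ_max ≈ 2.72 μm; P ≈ 1.85×10⁶ W

(a) λ_max = b/T = 2.898×10⁻³/1064 = 2.724×10⁻⁶ m = 2.72 μm.
Area A = 7.28 × 3.49 = 25.4072 m².
(b) P = σAT⁴ = 5.670×10⁻⁸×25.4072×(1064)⁴ = 1.85×10⁶ W.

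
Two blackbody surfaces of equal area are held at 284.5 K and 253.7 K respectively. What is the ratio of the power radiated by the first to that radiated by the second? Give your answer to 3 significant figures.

P₁/P₂ ≈ 1.58

With equal areas, P₁/P₂ = (T₁/T₂)⁴ = (284.5/253.7)⁴ = 1.58.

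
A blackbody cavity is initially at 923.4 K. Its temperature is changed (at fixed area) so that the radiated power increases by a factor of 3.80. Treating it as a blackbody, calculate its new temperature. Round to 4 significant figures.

P ∝ T⁴, so T₂/T₁ = (P₂/P₁)^(1/4) = (3.80)^(1/4) = 1.39619.
T₂ = 923.4 × 1.39619 = 1289 K.

T₂ ≈ 1289 K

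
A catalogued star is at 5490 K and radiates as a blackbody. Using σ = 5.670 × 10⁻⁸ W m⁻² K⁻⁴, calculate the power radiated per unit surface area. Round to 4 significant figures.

I ≈ 5.151×10⁷ W/m²

Stefan–Boltzmann: I = σT⁴ = 5.670×10⁻⁸ × (5490)⁴ = 5.151×10⁷ W/m².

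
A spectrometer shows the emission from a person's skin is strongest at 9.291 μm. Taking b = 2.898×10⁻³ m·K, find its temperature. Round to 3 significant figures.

T ≈ 312 K

Wien's law gives T = b/λ_max = (2.898×10⁻³ m·K)/(9.291×10⁻⁶ m) = 312 K.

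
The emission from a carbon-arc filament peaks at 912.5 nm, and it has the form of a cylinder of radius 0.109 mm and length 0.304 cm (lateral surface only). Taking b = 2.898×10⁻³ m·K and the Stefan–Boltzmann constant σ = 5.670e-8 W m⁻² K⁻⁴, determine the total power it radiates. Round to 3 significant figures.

P ≈ 12.0 W

Wien's law: T = b/λ_max = 2.898×10⁻³/9.125×10⁻⁷ = 3175.89 K.
Lateral area A = 2πrL = 2π×1.09×10⁻⁴×3.04×10⁻³ = 2.08200×10⁻⁶ m².
Then P = σAT⁴ = 5.670×10⁻⁸×2.08200×10⁻⁶×(3175.89)⁴ = 12.0 W.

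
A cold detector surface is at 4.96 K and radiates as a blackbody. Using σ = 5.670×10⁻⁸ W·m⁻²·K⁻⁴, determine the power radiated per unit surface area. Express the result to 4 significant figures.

Stefan–Boltzmann: I = σT⁴ = 5.670×10⁻⁸ × (4.96)⁴ = 3.432×10⁻⁵ W/m².

I ≈ 3.432×10⁻⁵ W/m²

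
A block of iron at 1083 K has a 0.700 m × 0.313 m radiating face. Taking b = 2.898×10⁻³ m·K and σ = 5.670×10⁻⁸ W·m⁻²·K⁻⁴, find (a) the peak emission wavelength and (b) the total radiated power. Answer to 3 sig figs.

(a) λ_max = b/T = 2.898×10⁻³/1083 = 2.676×10⁻⁶ m = 2.68 μm.
Area A = 0.700 × 0.313 = 0.2191 m².
(b) P = σAT⁴ = 5.670×10⁻⁸×0.2191×(1083)⁴ = 1.71×10⁴ W.

λ_max ≈ 2.68 μm; P ≈ 1.71×10⁴ W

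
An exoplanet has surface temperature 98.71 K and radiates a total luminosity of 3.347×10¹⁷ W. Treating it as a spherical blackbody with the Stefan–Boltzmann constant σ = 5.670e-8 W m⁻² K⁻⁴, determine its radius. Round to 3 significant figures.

L = 4πR²σT⁴ ⇒ R = √(L/(4πσT⁴)).
σT⁴ = 5.38304 W/m², so R = √(3.347×10¹⁷/(4π×5.38304)) = 7.03×10⁷ m.

R ≈ 7.03×10⁷ m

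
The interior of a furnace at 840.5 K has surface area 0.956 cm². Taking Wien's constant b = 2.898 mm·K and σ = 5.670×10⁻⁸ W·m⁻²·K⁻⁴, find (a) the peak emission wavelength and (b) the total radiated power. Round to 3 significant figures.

(a) λ_max = b/T = 2.898×10⁻³/840.5 = 3.448×10⁻⁶ m = 3.45 μm.
Area A = 0.956 cm² = 9.56×10⁻⁵ m².
(b) P = σAT⁴ = 5.670×10⁻⁸×9.56×10⁻⁵×(840.5)⁴ = 2.71 W.

λ_max ≈ 3.45 μm; P ≈ 2.71 W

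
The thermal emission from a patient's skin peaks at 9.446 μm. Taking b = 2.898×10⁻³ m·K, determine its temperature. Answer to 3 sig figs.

T ≈ 307 K

Wien's law gives T = b/λ_max = (2.898×10⁻³ m·K)/(9.446×10⁻⁶ m) = 307 K.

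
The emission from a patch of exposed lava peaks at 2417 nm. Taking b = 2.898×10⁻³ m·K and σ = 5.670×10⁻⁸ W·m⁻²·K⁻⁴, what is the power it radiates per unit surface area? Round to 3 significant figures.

I ≈ 1.17×10⁵ W/m²

Wien's law: T = b/λ_max = 2.898×10⁻³/2.417×10⁻⁶ = 1199.01 K.
Then I = σT⁴ = 5.670×10⁻⁸×(1199.01)⁴ = 1.17×10⁵ W/m².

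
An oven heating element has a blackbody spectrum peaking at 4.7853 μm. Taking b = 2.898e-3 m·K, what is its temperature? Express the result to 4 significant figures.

Wien's law gives T = b/λ_max = (2.898×10⁻³ m·K)/(4.7853×10⁻⁶ m) = 605.6 K.

T ≈ 605.6 K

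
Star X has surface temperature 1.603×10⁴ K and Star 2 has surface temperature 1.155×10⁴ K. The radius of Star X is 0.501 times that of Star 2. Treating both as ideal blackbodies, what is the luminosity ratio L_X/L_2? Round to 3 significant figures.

L_X/L_2 ≈ 0.931

L ∝ R²T⁴, so L_X/L_2 = (R_X/R_2)²(T_X/T_2)⁴ = (0.501)² × (1.603×10⁴/1.155×10⁴)⁴ = 0.251001 × 3.71028 = 0.931.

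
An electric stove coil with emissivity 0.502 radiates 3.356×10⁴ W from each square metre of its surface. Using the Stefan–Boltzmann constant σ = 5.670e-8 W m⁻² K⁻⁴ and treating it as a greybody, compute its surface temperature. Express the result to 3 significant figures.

I = εσT⁴, so T = (I/εσ)^(1/4) = (3.356×10⁴/(0.502×5.670×10⁻⁸))^(1/4) = 1.04×10³ K.

T ≈ 1.04×10³ K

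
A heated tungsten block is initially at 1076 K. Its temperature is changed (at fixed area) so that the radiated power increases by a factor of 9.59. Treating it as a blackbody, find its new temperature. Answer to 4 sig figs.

T₂ ≈ 1894 K

P ∝ T⁴, so T₂/T₁ = (P₂/P₁)^(1/4) = (9.59)^(1/4) = 1.75976.
T₂ = 1076 × 1.75976 = 1894 K.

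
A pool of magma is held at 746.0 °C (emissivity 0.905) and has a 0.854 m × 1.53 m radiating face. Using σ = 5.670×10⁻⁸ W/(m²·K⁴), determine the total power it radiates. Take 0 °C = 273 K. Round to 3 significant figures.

T = 746.0 °C + 273 = 1019.0 K.
Area A = 0.854 × 1.53 = 1.30662 m².
P = εσAT⁴ = 0.905 × 5.670×10⁻⁸ × 1.30662 × (1019.0)⁴ = 7.23×10⁴ W.

P ≈ 7.23×10⁴ W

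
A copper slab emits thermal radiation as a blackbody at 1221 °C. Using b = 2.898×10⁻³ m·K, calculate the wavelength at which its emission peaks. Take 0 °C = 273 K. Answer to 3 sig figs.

λ_max ≈ 1.94 μm

T = 1221 °C + 273 = 1494 K.
Wien's displacement law: λ_max = b/T = (2.898×10⁻³ m·K)/(1494 K) = 1.940×10⁻⁶ m.
That is 1.94 μm, in the infrared range.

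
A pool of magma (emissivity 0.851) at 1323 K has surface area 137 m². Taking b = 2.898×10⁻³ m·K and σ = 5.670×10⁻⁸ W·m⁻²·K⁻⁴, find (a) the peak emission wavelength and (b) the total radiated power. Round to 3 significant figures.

(a) λ_max = b/T = 2.898×10⁻³/1323 = 2.190×10⁻⁶ m = 2.19 μm.
Area A = 137 m².
(b) P = εσAT⁴ = 0.851×5.670×10⁻⁸×137×(1323)⁴ = 2.03×10⁷ W.

λ_max ≈ 2.19 μm; P ≈ 2.03×10⁷ W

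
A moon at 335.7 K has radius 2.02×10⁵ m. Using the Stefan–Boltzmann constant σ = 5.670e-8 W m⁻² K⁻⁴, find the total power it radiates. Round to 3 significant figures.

P ≈ 3.69×10¹⁴ W

Surface area A = 4πR² = 4π(2.02×10⁵ m)² = 5.12758×10¹¹ m².
P = σAT⁴ = 5.670×10⁻⁸ × 5.12758×10¹¹ × (335.7)⁴ = 3.69×10¹⁴ W.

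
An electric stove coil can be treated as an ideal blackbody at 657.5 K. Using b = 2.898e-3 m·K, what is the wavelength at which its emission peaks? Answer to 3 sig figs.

λ_max ≈ 4.41 μm

Wien's displacement law: λ_max = b/T = (2.898×10⁻³ m·K)/(657.5 K) = 4.408×10⁻⁶ m.
That is 4.41 μm, in the infrared range.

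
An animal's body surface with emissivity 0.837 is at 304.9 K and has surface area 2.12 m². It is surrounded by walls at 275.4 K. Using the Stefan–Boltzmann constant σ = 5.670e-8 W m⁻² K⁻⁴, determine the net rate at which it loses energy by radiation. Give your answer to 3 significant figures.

Net loss ≈ 291 W

Area A = 2.12 m².
Net radiated power P_net = εσA(T⁴ − T₀⁴) = 0.837×5.670×10⁻⁸×2.12×(304.9⁴ − 275.4⁴).
T⁴ − T₀⁴ = 8.64231×10⁹ − 5.75249×10⁹ = 2.88982×10⁹ K⁴, so P_net = 291 W.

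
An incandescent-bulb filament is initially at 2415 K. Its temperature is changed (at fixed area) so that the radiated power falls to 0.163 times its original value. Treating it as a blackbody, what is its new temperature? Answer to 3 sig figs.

P ∝ T⁴, so T₂/T₁ = (P₂/P₁)^(1/4) = (0.163)^(1/4) = 0.635400.
T₂ = 2415 × 0.635400 = 1.53×10³ K.

T₂ ≈ 1.53×10³ K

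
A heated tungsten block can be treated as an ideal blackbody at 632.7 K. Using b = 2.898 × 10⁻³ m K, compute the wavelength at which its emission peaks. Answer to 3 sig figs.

Wien's displacement law: λ_max = b/T = (2.898×10⁻³ m·K)/(632.7 K) = 4.580×10⁻⁶ m.
That is 4.58 μm, in the infrared range.

λ_max ≈ 4.58 μm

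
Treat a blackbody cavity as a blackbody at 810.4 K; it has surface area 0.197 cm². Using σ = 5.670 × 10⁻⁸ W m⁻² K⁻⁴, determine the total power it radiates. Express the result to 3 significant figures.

Area A = 0.197 cm² = 1.97×10⁻⁵ m².
P = σAT⁴ = 5.670×10⁻⁸ × 1.97×10⁻⁵ × (810.4)⁴ = 0.482 W.

P ≈ 0.482 W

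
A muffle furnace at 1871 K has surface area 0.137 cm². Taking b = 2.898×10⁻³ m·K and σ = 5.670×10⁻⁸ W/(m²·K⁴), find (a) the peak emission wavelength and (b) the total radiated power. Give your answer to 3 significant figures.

λ_max ≈ 1.55 μm; P ≈ 9.52 W

(a) λ_max = b/T = 2.898×10⁻³/1871 = 1.549×10⁻⁶ m = 1.55 μm.
Area A = 0.137 cm² = 1.37×10⁻⁵ m².
(b) P = σAT⁴ = 5.670×10⁻⁸×1.37×10⁻⁵×(1871)⁴ = 9.52 W.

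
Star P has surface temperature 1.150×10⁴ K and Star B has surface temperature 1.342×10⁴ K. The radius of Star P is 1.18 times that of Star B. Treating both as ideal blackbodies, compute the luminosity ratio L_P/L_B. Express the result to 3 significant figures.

L ∝ R²T⁴, so L_P/L_B = (R_P/R_B)²(T_P/T_B)⁴ = (1.18)² × (1.150×10⁴/1.342×10⁴)⁴ = 1.3924 × 0.539239 = 0.751.

L_P/L_B ≈ 0.751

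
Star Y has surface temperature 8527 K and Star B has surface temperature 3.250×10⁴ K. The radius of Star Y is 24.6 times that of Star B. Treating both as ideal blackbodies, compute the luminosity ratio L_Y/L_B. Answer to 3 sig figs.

L_Y/L_B ≈ 2.87

L ∝ R²T⁴, so L_Y/L_B = (R_Y/R_B)²(T_Y/T_B)⁴ = (24.6)² × (8527/3.250×10⁴)⁴ = 605.16 × 4.73862×10⁻³ = 2.87.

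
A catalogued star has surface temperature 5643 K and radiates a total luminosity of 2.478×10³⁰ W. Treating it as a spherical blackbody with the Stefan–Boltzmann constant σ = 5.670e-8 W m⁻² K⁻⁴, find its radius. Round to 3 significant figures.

R ≈ 5.86×10¹⁰ m

L = 4πR²σT⁴ ⇒ R = √(L/(4πσT⁴)).
σT⁴ = 5.74941×10⁷ W/m², so R = √(2.478×10³⁰/(4π×5.74941×10⁷)) = 5.86×10¹⁰ m.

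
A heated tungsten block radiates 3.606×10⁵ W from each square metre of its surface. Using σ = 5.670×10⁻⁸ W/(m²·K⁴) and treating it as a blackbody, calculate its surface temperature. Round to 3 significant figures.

I = σT⁴, so T = (I/σ)^(1/4) = (3.606×10⁵/(5.670×10⁻⁸))^(1/4) = 1.59×10³ K.

T ≈ 1.59×10³ K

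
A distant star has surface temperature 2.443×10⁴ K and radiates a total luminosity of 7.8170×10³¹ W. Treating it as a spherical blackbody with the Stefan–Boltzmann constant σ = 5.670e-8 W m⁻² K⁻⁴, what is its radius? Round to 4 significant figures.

L = 4πR²σT⁴ ⇒ R = √(L/(4πσT⁴)).
σT⁴ = 2.01965×10¹⁰ W/m², so R = √(7.8170×10³¹/(4π×2.01965×10¹⁰)) = 1.755×10¹⁰ m.

R ≈ 1.755×10¹⁰ m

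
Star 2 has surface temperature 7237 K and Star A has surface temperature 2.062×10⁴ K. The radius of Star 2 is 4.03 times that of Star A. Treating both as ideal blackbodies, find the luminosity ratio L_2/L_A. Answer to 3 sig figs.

L ∝ R²T⁴, so L_2/L_A = (R_2/R_A)²(T_2/T_A)⁴ = (4.03)² × (7237/2.062×10⁴)⁴ = 16.2409 × 0.0151733 = 0.246.

L_2/L_A ≈ 0.246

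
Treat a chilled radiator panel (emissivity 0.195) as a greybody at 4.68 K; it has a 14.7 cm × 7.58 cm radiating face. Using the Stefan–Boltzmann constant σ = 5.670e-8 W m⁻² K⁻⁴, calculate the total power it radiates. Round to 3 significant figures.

Area A = 0.147 × 0.0758 = 0.0111426 m².
P = εσAT⁴ = 0.195 × 5.670×10⁻⁸ × 0.0111426 × (4.68)⁴ = 5.91×10⁻⁸ W.

P ≈ 5.91×10⁻⁸ W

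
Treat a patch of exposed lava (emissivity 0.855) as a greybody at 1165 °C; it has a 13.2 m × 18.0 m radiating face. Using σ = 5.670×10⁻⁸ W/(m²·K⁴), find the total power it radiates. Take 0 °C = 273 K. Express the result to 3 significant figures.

P ≈ 4.93×10⁷ W

T = 1165 °C + 273 = 1438 K.
Area A = 13.2 × 18.0 = 237.6 m².
P = εσAT⁴ = 0.855 × 5.670×10⁻⁸ × 237.6 × (1438)⁴ = 4.93×10⁷ W.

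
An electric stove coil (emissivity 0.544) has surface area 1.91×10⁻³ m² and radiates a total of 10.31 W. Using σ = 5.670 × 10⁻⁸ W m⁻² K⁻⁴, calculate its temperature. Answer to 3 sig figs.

Area A = 1.91×10⁻³ m².
P = εσAT⁴ ⇒ T = (P/(εσA))^(1/4) = (10.31/(0.544×5.670×10⁻⁸×1.91×10⁻³))^(1/4) = 647 K.

T ≈ 647 K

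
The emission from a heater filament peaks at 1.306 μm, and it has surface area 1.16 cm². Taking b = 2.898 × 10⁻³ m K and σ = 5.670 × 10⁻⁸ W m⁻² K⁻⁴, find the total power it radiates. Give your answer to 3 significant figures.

Wien's law: T = b/λ_max = 2.898×10⁻³/1.306×10⁻⁶ = 2218.99 K.
Area A = 1.16 cm² = 1.16×10⁻⁴ m².
Then P = σAT⁴ = 5.670×10⁻⁸×1.16×10⁻⁴×(2218.99)⁴ = 159 W.

P ≈ 159 W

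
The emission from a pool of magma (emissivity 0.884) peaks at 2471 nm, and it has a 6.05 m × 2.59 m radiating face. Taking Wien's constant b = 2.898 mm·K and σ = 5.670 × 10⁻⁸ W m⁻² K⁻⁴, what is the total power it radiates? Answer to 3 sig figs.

P ≈ 1.49×10⁶ W

Wien's law: T = b/λ_max = 2.898×10⁻³/2.471×10⁻⁶ = 1172.80 K.
Area A = 6.05 × 2.59 = 15.6695 m².
Then P = εσAT⁴ = 0.884×5.670×10⁻⁸×15.6695×(1172.80)⁴ = 1.49×10⁶ W.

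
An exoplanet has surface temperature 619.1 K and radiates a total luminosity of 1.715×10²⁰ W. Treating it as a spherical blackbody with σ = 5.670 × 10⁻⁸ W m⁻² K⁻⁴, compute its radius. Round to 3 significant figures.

L = 4πR²σT⁴ ⇒ R = √(L/(4πσT⁴)).
σT⁴ = 8329.64 W/m², so R = √(1.715×10²⁰/(4π×8329.64)) = 4.05×10⁷ m.

R ≈ 4.05×10⁷ m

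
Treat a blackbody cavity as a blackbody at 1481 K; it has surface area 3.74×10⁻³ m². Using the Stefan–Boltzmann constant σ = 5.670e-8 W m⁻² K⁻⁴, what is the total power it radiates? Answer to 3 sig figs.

P ≈ 1.02×10³ W

Area A = 3.74×10⁻³ m².
P = σAT⁴ = 5.670×10⁻⁸ × 3.74×10⁻³ × (1481)⁴ = 1.02×10³ W.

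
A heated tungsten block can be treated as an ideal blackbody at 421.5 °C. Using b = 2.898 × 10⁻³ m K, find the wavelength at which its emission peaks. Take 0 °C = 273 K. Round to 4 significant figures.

λ_max ≈ 4.173 μm

T = 421.5 °C + 273 = 694.5 K.
Wien's displacement law: λ_max = b/T = (2.898×10⁻³ m·K)/(694.5 K) = 4.1728×10⁻⁶ m.
That is 4.173 μm, in the infrared range.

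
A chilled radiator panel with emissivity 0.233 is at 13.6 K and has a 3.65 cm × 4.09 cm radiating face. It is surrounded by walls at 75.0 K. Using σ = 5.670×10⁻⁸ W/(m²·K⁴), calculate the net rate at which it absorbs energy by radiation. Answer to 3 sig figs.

Net gain ≈ 6.23×10⁻⁴ W

Area A = 0.0365 × 0.0409 = 1.49285×10⁻³ m².
Net radiated power P_net = εσA(T⁴ − T₀⁴) = 0.233×5.670×10⁻⁸×1.49285×10⁻³×(13.6⁴ − 75.0⁴).
T⁴ − T₀⁴ = 34210.2 − 3.16406×10⁷ = -3.16064×10⁷ K⁴, so P_net = -6.23×10⁻⁴ W — negative, meaning a net gain of 6.23×10⁻⁴ W.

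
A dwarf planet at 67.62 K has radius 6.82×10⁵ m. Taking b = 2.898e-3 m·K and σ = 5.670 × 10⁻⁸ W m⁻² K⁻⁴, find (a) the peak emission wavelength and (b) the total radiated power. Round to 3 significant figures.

(a) λ_max = b/T = 2.898×10⁻³/67.62 = 4.286×10⁻⁵ m = 42.9 μm.
Surface area A = 4πR² = 4π(6.82×10⁵ m)² = 5.84492×10¹² m².
(b) P = σAT⁴ = 5.670×10⁻⁸×5.84492×10¹²×(67.62)⁴ = 6.93×10¹² W.

λ_max ≈ 42.9 μm; P ≈ 6.93×10¹² W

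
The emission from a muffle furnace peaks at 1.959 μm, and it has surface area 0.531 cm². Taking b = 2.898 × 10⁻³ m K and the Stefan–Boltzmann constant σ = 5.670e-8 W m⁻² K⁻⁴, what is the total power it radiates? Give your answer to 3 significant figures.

Wien's law: T = b/λ_max = 2.898×10⁻³/1.959×10⁻⁶ = 1479.33 K.
Area A = 0.531 cm² = 5.31×10⁻⁵ m².
Then P = σAT⁴ = 5.670×10⁻⁸×5.31×10⁻⁵×(1479.33)⁴ = 14.4 W.

P ≈ 14.4 W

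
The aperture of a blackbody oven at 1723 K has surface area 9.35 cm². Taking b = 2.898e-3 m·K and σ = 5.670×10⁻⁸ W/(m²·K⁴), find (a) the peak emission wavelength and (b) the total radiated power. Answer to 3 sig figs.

(a) λ_max = b/T = 2.898×10⁻³/1723 = 1.682×10⁻⁶ m = 1.68 μm.
Area A = 9.35 cm² = 9.35×10⁻⁴ m².
(b) P = σAT⁴ = 5.670×10⁻⁸×9.35×10⁻⁴×(1723)⁴ = 467 W.

λ_max ≈ 1.68 μm; P ≈ 467 W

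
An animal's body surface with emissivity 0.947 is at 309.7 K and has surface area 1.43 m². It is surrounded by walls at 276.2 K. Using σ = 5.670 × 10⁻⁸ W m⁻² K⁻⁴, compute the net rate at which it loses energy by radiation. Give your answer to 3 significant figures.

Area A = 1.43 m².
Net radiated power P_net = εσA(T⁴ − T₀⁴) = 0.947×5.670×10⁻⁸×1.43×(309.7⁴ − 276.2⁴).
T⁴ − T₀⁴ = 9.19951×10⁹ − 5.81962×10⁹ = 3.37989×10⁹ K⁴, so P_net = 260 W.

Net loss ≈ 260 W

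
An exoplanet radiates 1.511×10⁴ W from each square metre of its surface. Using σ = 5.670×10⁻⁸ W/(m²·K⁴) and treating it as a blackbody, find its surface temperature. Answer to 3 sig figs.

T ≈ 718 K

I = σT⁴, so T = (I/σ)^(1/4) = (1.511×10⁴/(5.670×10⁻⁸))^(1/4) = 718 K.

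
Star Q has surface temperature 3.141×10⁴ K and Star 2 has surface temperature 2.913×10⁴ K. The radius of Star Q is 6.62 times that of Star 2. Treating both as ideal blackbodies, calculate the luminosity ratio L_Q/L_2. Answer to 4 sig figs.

L_Q/L_2 ≈ 59.24

L ∝ R²T⁴, so L_Q/L_2 = (R_Q/R_2)²(T_Q/T_2)⁴ = (6.62)² × (3.141×10⁴/2.913×10⁴)⁴ = 43.8244 × 1.35179 = 59.24.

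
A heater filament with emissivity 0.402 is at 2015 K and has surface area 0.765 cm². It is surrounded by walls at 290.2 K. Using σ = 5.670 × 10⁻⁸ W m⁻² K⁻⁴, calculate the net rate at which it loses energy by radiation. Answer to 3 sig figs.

Area A = 0.765 cm² = 7.65×10⁻⁵ m².
Net radiated power P_net = εσA(T⁴ − T₀⁴) = 0.402×5.670×10⁻⁸×7.65×10⁻⁵×(2015⁴ − 290.2⁴).
T⁴ − T₀⁴ = 1.64854×10¹³ − 7.09234×10⁹ = 1.64783×10¹³ K⁴, so P_net = 28.7 W.

Net loss ≈ 28.7 W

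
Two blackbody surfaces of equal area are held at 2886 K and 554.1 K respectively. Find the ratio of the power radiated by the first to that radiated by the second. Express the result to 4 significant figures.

With equal areas, P₁/P₂ = (T₁/T₂)⁴ = (2886/554.1)⁴ = 735.9.

P₁/P₂ ≈ 735.9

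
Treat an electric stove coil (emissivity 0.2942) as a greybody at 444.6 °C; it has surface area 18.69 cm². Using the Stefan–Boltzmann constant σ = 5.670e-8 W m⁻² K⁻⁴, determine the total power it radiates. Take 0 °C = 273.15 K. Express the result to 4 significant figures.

P ≈ 8.274 W

T = 444.6 °C + 273.15 = 717.75 K.
Area A = 18.69 cm² = 1.869×10⁻³ m².
P = εσAT⁴ = 0.2942 × 5.670×10⁻⁸ × 1.869×10⁻³ × (717.75)⁴ = 8.274 W.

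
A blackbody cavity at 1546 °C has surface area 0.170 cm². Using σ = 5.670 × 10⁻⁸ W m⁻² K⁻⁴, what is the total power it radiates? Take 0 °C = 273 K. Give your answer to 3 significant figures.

T = 1546 °C + 273 = 1819 K.
Area A = 0.170 cm² = 1.70×10⁻⁵ m².
P = σAT⁴ = 5.670×10⁻⁸ × 1.70×10⁻⁵ × (1819)⁴ = 10.6 W.

P ≈ 10.6 W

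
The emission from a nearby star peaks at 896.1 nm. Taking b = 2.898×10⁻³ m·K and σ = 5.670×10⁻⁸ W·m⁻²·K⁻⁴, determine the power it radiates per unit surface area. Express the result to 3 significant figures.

Wien's law: T = b/λ_max = 2.898×10⁻³/8.961×10⁻⁷ = 3234.01 K.
Then I = σT⁴ = 5.670×10⁻⁸×(3234.01)⁴ = 6.20×10⁶ W/m².

I ≈ 6.20×10⁶ W/m²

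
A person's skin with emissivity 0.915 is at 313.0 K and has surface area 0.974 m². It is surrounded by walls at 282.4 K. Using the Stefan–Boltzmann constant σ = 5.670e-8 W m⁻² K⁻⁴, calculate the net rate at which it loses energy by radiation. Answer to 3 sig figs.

Net loss ≈ 164 W

Area A = 0.974 m².
Net radiated power P_net = εσA(T⁴ − T₀⁴) = 0.915×5.670×10⁻⁸×0.974×(313.0⁴ − 282.4⁴).
T⁴ − T₀⁴ = 9.59792×10⁹ − 6.36002×10⁹ = 3.23790×10⁹ K⁴, so P_net = 164 W.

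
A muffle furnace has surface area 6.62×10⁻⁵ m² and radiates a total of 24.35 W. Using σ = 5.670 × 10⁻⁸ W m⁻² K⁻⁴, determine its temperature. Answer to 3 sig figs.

T ≈ 1.60×10³ K

Area A = 6.62×10⁻⁵ m².
P = σAT⁴ ⇒ T = (P/(σA))^(1/4) = (24.35/(5.670×10⁻⁸×6.62×10⁻⁵))^(1/4) = 1.60×10³ K.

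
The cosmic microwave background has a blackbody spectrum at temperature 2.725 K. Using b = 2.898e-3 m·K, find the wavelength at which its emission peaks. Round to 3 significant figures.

Wien's displacement law: λ_max = b/T = (2.898×10⁻³ m·K)/(2.725 K) = 1.063×10⁻³ m.
That is 1.06 mm, in the microwave range.

λ_max ≈ 1.06 mm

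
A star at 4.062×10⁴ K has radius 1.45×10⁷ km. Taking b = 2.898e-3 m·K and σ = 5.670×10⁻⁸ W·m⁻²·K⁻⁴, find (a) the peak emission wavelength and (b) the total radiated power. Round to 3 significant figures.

λ_max ≈ 71.3 nm; P ≈ 4.08×10³² W

(a) λ_max = b/T = 2.898×10⁻³/4.062×10⁴ = 7.134×10⁻⁸ m = 71.3 nm.
Surface area A = 4πR² = 4π(1.45×10¹⁰ m)² = 2.64208×10²¹ m².
(b) P = σAT⁴ = 5.670×10⁻⁸×2.64208×10²¹×(4.062×10⁴)⁴ = 4.08×10³² W.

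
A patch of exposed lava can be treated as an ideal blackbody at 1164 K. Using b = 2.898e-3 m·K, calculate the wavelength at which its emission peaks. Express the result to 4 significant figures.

λ_max ≈ 2.490 μm

Wien's displacement law: λ_max = b/T = (2.898×10⁻³ m·K)/(1164 K) = 2.4897×10⁻⁶ m.
That is 2.490 μm, in the infrared range.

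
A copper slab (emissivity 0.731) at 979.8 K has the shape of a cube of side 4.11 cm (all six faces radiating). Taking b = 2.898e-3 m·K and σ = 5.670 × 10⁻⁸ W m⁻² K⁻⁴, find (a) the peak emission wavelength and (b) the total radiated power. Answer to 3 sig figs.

(a) λ_max = b/T = 2.898×10⁻³/979.8 = 2.958×10⁻⁶ m = 2.96×10³ nm.
Area A = 6s² = 6×(0.0411 m)² = 0.0101353 m².
(b) P = εσAT⁴ = 0.731×5.670×10⁻⁸×0.0101353×(979.8)⁴ = 387 W.

λ_max ≈ 2.96×10³ nm; P ≈ 387 W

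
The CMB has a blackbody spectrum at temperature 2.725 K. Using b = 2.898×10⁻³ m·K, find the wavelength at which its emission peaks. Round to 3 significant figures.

λ_max ≈ 1.06 mm

Wien's displacement law: λ_max = b/T = (2.898×10⁻³ m·K)/(2.725 K) = 1.063×10⁻³ m.
That is 1.06 mm, in the microwave range.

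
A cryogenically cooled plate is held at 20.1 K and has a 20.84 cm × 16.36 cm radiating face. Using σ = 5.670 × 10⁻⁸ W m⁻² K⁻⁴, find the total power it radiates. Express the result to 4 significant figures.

Area A = 0.2084 × 0.1636 = 0.0340942 m².
P = σAT⁴ = 5.670×10⁻⁸ × 0.0340942 × (20.1)⁴ = 3.155×10⁻⁴ W.

P ≈ 3.155×10⁻⁴ W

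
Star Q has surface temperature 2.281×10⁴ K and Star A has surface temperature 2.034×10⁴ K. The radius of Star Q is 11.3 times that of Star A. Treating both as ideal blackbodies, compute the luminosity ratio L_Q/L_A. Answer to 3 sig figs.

L ∝ R²T⁴, so L_Q/L_A = (R_Q/R_A)²(T_Q/T_A)⁴ = (11.3)² × (2.281×10⁴/2.034×10⁴)⁴ = 127.69 × 1.58160 = 202.

L_Q/L_A ≈ 202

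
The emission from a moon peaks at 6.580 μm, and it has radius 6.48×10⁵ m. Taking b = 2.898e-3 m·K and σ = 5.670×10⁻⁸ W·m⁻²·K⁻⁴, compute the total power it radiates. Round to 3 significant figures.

Wien's law: T = b/λ_max = 2.898×10⁻³/6.580×10⁻⁶ = 440.426 K.
Surface area A = 4πR² = 4π(6.48×10⁵ m)² = 5.27667×10¹² m².
Then P = σAT⁴ = 5.670×10⁻⁸×5.27667×10¹²×(440.426)⁴ = 1.13×10¹⁶ W.

P ≈ 1.13×10¹⁶ W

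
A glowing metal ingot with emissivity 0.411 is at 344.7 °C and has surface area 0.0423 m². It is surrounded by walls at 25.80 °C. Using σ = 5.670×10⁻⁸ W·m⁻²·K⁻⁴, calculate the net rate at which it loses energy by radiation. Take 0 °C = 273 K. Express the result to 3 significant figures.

Net loss ≈ 136 W

T = 344.7 °C + 273 = 617.7 K.
Surroundings: T = 25.80 °C + 273 = 298.80 K.
Area A = 0.0423 m².
Net radiated power P_net = εσA(T⁴ − T₀⁴) = 0.411×5.670×10⁻⁸×0.0423×(617.7⁴ − 298.80⁴).
T⁴ − T₀⁴ = 1.45583×10¹¹ − 7.97118×10⁹ = 1.37612×10¹¹ K⁴, so P_net = 136 W.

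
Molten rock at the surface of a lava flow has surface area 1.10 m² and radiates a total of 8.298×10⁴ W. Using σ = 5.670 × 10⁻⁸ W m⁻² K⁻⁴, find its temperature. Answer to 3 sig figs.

T ≈ 1.07×10³ K

Area A = 1.10 m².
P = σAT⁴ ⇒ T = (P/(σA))^(1/4) = (8.298×10⁴/(5.670×10⁻⁸×1.10))^(1/4) = 1.07×10³ K.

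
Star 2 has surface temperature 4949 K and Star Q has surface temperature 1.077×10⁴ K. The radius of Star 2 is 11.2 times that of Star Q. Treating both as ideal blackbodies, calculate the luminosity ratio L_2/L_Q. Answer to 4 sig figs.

L ∝ R²T⁴, so L_2/L_Q = (R_2/R_Q)²(T_2/T_Q)⁴ = (11.2)² × (4949/1.077×10⁴)⁴ = 125.44 × 0.0445869 = 5.593.

L_2/L_Q ≈ 5.593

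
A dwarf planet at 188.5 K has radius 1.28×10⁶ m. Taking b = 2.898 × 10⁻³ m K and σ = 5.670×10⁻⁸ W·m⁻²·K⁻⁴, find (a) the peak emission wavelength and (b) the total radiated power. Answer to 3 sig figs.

(a) λ_max = b/T = 2.898×10⁻³/188.5 = 1.537×10⁻⁵ m = 15.4 μm.
Surface area A = 4πR² = 4π(1.28×10⁶ m)² = 2.05887×10¹³ m².
(b) P = σAT⁴ = 5.670×10⁻⁸×2.05887×10¹³×(188.5)⁴ = 1.47×10¹⁵ W.

λ_max ≈ 15.4 μm; P ≈ 1.47×10¹⁵ W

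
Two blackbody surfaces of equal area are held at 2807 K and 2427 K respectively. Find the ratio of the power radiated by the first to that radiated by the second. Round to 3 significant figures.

P₁/P₂ ≈ 1.79

With equal areas, P₁/P₂ = (T₁/T₂)⁴ = (2807/2427)⁴ = 1.79.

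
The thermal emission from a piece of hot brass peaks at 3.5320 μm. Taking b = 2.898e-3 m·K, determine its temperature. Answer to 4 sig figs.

T ≈ 820.5 K

Wien's law gives T = b/λ_max = (2.898×10⁻³ m·K)/(3.5320×10⁻⁶ m) = 820.5 K.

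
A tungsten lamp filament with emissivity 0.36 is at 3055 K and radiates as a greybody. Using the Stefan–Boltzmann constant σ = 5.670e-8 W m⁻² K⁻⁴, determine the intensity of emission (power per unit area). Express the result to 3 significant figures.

Stefan–Boltzmann: I = εσT⁴ = 0.36 × 5.670×10⁻⁸ × (3055)⁴ = 1.78×10⁶ W/m².

I ≈ 1.78×10⁶ W/m²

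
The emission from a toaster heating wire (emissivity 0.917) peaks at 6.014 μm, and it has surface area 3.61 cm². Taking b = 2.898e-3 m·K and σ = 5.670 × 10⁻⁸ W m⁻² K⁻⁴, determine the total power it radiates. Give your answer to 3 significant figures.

Wien's law: T = b/λ_max = 2.898×10⁻³/6.014×10⁻⁶ = 481.876 K.
Area A = 3.61 cm² = 3.61×10⁻⁴ m².
Then P = εσAT⁴ = 0.917×5.670×10⁻⁸×3.61×10⁻⁴×(481.876)⁴ = 1.01 W.

P ≈ 1.01 W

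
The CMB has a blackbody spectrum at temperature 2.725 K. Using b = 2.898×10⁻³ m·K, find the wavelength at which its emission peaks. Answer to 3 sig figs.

λ_max ≈ 1.06×10⁻³ m

Wien's displacement law: λ_max = b/T = (2.898×10⁻³ m·K)/(2.725 K) = 1.063×10⁻³ m.
That is 1.06×10⁻³ m, in the microwave range.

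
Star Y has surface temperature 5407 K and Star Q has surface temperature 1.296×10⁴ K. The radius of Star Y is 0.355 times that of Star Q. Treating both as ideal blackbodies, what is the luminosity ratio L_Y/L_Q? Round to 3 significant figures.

L ∝ R²T⁴, so L_Y/L_Q = (R_Y/R_Q)²(T_Y/T_Q)⁴ = (0.355)² × (5407/1.296×10⁴)⁴ = 0.126025 × 0.0302974 = 3.82×10⁻³.

L_Y/L_Q ≈ 3.82×10⁻³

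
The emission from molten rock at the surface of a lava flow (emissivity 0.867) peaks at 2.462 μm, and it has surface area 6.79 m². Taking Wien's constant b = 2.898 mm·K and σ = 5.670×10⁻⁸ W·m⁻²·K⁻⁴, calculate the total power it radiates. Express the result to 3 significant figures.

P ≈ 6.41×10⁵ W

Wien's law: T = b/λ_max = 2.898×10⁻³/2.462×10⁻⁶ = 1177.09 K.
Area A = 6.79 m².
Then P = εσAT⁴ = 0.867×5.670×10⁻⁸×6.79×(1177.09)⁴ = 6.41×10⁵ W.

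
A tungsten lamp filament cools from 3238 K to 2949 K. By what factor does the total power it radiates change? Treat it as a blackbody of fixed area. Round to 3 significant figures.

P ∝ T⁴, so P₂/P₁ = (T₂/T₁)⁴ = (2949/3238)⁴ = (0.910747)⁴ = 0.688.

P₂/P₁ ≈ 0.688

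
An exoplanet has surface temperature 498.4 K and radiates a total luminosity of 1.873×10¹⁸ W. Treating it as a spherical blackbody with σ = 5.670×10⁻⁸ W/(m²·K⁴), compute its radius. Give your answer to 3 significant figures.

L = 4πR²σT⁴ ⇒ R = √(L/(4πσT⁴)).
σT⁴ = 3498.61 W/m², so R = √(1.873×10¹⁸/(4π×3498.61)) = 6.53×10⁶ m.

R ≈ 6.53×10⁶ m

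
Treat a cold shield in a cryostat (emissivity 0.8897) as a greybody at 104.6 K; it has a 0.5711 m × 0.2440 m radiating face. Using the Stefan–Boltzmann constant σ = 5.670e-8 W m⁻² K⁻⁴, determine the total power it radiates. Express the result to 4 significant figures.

Area A = 0.5711 × 0.2440 = 0.139348 m².
P = εσAT⁴ = 0.8897 × 5.670×10⁻⁸ × 0.139348 × (104.6)⁴ = 0.8415 W.

P ≈ 0.8415 W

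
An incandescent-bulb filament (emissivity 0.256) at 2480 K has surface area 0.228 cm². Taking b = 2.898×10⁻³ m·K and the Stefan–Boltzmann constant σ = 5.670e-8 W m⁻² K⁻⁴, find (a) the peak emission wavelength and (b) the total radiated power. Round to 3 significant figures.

(a) λ_max = b/T = 2.898×10⁻³/2480 = 1.169×10⁻⁶ m = 1.17×10³ nm.
Area A = 0.228 cm² = 2.28×10⁻⁵ m².
(b) P = εσAT⁴ = 0.256×5.670×10⁻⁸×2.28×10⁻⁵×(2480)⁴ = 12.5 W.

λ_max ≈ 1.17×10³ nm; P ≈ 12.5 W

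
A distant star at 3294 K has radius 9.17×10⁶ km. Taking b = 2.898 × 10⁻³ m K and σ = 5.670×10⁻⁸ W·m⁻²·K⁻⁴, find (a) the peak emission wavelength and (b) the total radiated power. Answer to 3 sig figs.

λ_max ≈ 880 nm; P ≈ 7.05×10²⁷ W

(a) λ_max = b/T = 2.898×10⁻³/3294 = 8.798×10⁻⁷ m = 880 nm.
Surface area A = 4πR² = 4π(9.17×10⁹ m)² = 1.05669×10²¹ m².
(b) P = σAT⁴ = 5.670×10⁻⁸×1.05669×10²¹×(3294)⁴ = 7.05×10²⁷ W.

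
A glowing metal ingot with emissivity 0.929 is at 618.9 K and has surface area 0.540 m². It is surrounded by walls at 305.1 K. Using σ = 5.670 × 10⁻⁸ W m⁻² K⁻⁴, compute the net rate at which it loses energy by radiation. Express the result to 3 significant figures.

Area A = 0.540 m².
Net radiated power P_net = εσA(T⁴ − T₀⁴) = 0.929×5.670×10⁻⁸×0.540×(618.9⁴ − 305.1⁴).
T⁴ − T₀⁴ = 1.46718×10¹¹ − 8.66501×10⁹ = 1.38053×10¹¹ K⁴, so P_net = 3.93×10³ W.

Net loss ≈ 3.93×10³ W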